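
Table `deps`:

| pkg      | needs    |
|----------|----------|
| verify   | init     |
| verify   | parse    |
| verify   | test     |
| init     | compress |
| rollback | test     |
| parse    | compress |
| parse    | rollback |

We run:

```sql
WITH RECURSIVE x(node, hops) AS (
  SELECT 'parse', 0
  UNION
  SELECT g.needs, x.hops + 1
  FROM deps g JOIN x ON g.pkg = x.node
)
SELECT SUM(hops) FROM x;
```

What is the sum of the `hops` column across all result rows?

4

Base: (parse, hops=0).
Iteration 1: edges from {parse} -> (compress, hops=1), (rollback, hops=1).
Iteration 2: edges from {compress,rollback} -> (test, hops=2).
Iteration 3: no outgoing edges from {test}; recursion stops.
SUM(hops) = 0 + 1 + 1 + 2 = 4.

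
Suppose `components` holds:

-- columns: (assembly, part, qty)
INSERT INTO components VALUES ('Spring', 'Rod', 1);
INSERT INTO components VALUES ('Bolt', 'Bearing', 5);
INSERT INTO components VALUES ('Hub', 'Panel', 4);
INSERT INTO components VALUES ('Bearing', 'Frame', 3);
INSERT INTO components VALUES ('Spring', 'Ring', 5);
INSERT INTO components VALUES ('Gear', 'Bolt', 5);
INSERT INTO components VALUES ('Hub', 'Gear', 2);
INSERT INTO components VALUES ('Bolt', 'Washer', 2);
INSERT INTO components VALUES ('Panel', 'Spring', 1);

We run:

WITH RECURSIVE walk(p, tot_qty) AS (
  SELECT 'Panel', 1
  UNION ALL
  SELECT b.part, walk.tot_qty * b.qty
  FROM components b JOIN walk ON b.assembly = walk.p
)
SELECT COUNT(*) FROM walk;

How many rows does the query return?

4

Base: (Panel, tot_qty=1).
Iteration 1: components of {Panel} -> Spring = 1*1 = 1.
Iteration 2: components of {Spring} -> Ring = 1*5 = 5, Rod = 1*1 = 1.
Iteration 3: no further components; recursion stops.
Total rows emitted: 4.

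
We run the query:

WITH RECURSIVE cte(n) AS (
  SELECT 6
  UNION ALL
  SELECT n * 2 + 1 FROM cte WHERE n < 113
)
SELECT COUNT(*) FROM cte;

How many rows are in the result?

Base: n=6.
Iteration 1: 6 < 113 holds -> n = 6 * 2 + 1 = 13.
Iteration 2: 13 < 113 holds -> n = 13 * 2 + 1 = 27.
Iteration 3: 27 < 113 holds -> n = 27 * 2 + 1 = 55.
Iteration 4: 55 < 113 holds -> n = 55 * 2 + 1 = 111.
Iteration 5: 111 < 113 holds -> n = 111 * 2 + 1 = 223.
Iteration 6: 223 < 113 fails; recursion stops.
Total rows emitted: 6.

6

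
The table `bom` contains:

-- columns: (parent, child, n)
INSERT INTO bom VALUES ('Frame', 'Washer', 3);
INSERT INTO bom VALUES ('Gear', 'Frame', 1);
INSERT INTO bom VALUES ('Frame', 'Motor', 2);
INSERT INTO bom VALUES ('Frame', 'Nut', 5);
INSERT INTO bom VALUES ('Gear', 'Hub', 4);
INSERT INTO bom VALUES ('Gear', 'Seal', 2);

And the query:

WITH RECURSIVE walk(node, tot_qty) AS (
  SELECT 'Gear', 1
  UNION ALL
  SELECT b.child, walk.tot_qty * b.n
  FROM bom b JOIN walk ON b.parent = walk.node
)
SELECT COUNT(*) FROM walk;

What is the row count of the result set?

7

Base: (Gear, tot_qty=1).
Iteration 1: components of {Gear} -> Frame = 1*1 = 1, Hub = 1*4 = 4, Seal = 1*2 = 2.
Iteration 2: components of {Frame,Hub,Seal} -> Motor = 1*2 = 2, Nut = 1*5 = 5, Washer = 1*3 = 3.
Iteration 3: no further components; recursion stops.
Total rows emitted: 7.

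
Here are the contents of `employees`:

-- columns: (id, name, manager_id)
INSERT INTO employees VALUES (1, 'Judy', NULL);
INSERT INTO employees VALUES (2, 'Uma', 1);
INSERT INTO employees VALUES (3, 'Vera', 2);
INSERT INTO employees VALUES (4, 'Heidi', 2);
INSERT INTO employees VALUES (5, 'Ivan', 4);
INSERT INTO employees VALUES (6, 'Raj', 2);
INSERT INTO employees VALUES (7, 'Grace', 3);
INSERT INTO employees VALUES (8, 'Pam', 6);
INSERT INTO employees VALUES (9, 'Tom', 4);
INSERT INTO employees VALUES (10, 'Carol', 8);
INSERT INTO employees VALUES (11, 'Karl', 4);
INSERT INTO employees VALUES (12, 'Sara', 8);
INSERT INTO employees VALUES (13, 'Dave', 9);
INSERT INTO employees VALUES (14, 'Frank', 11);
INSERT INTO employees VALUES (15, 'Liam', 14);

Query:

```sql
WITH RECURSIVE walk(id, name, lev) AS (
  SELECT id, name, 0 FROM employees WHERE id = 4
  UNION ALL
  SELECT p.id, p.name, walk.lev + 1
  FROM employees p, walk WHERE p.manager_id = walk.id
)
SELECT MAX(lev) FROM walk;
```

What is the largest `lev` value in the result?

Base: id=4 (Heidi) at lev 0.
Iteration 1: rows with manager_id in {4} -> Ivan (id 5, lev 1), Tom (id 9, lev 1), Karl (id 11, lev 1).
Iteration 2: rows with manager_id in {5,9,11} -> Dave (id 13, lev 2), Frank (id 14, lev 2).
Iteration 3: rows with manager_id in {13,14} -> Liam (id 15, lev 3).
Iteration 4: no rows with manager_id in {15}; recursion stops.
lev values: 0, 1, 1, 1, 2, 2, 3; the maximum is 3.

3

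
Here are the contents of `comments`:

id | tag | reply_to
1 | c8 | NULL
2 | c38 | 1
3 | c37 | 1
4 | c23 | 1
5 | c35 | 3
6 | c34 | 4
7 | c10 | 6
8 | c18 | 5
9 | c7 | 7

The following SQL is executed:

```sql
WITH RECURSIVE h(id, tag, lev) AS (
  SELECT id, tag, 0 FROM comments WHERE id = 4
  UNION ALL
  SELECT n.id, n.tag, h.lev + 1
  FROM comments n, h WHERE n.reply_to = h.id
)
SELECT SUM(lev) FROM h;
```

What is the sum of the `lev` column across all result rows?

6

Base: id=4 (c23) at lev 0.
Iteration 1: rows with reply_to in {4} -> c34 (id 6, lev 1).
Iteration 2: rows with reply_to in {6} -> c10 (id 7, lev 2).
Iteration 3: rows with reply_to in {7} -> c7 (id 9, lev 3).
Iteration 4: no rows with reply_to in {9}; recursion stops.
SUM(lev) = 0 + 1 + 2 + 3 = 6.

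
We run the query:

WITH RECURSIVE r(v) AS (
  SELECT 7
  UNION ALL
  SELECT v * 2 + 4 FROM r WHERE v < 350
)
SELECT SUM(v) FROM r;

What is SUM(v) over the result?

Base: v=7.
Iteration 1: 7 < 350 holds -> v = 7 * 2 + 4 = 18.
Iteration 2: 18 < 350 holds -> v = 18 * 2 + 4 = 40.
Iteration 3: 40 < 350 holds -> v = 40 * 2 + 4 = 84.
Iteration 4: 84 < 350 holds -> v = 84 * 2 + 4 = 172.
Iteration 5: 172 < 350 holds -> v = 172 * 2 + 4 = 348.
Iteration 6: 348 < 350 holds -> v = 348 * 2 + 4 = 700.
Iteration 7: 700 < 350 fails; recursion stops.
SUM(v) = 7 + 18 + 40 + 84 + 172 + 348 + 700 = 1369.

1369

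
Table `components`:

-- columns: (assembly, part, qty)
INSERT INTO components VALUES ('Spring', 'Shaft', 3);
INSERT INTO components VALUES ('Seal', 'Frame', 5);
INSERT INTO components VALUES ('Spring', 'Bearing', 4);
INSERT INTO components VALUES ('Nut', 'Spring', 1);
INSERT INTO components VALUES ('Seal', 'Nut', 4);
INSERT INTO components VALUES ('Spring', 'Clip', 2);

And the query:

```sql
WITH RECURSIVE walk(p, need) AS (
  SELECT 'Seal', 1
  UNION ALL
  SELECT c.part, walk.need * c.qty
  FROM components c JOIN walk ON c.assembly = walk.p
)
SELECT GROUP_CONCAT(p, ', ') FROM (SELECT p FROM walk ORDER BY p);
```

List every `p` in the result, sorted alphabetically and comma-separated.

Bearing, Clip, Frame, Nut, Seal, Shaft, Spring

Base: (Seal, need=1).
Iteration 1: components of {Seal} -> Frame = 1*5 = 5, Nut = 1*4 = 4.
Iteration 2: components of {Frame,Nut} -> Spring = 4*1 = 4.
Iteration 3: components of {Spring} -> Bearing = 4*4 = 16, Clip = 4*2 = 8, Shaft = 4*3 = 12.
Iteration 4: no further components; recursion stops.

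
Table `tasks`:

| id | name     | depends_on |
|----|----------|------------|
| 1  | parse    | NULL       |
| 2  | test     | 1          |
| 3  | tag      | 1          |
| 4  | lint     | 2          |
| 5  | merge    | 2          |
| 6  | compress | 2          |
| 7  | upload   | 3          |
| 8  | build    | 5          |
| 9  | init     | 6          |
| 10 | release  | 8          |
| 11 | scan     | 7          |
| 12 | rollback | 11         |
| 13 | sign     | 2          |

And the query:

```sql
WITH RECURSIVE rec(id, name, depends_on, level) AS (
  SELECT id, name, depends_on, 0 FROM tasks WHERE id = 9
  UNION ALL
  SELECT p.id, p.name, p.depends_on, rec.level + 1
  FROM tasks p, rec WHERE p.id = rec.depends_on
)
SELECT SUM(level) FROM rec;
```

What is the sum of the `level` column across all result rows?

6

Base: id=9 (init), depends_on=6, level 0.
Iteration 1: join on id=6 -> compress (id 6, depends_on=2, level 1).
Iteration 2: join on id=2 -> test (id 2, depends_on=1, level 2).
Iteration 3: join on id=1 -> parse (id 1, depends_on=NULL, level 3).
Iteration 4: depends_on is NULL; no match; recursion stops.
SUM(level) = 0 + 1 + 2 + 3 = 6.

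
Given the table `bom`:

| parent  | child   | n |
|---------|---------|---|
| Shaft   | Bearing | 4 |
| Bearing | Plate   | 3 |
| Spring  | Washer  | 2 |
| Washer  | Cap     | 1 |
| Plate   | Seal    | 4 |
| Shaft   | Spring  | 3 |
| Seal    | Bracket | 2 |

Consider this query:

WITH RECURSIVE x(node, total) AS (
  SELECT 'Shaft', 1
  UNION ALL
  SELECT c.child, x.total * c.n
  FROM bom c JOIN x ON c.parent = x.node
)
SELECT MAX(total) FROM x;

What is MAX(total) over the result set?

96

Base: (Shaft, total=1).
Iteration 1: components of {Shaft} -> Bearing = 1*4 = 4, Spring = 1*3 = 3.
Iteration 2: components of {Bearing,Spring} -> Plate = 4*3 = 12, Washer = 3*2 = 6.
Iteration 3: components of {Plate,Washer} -> Cap = 6*1 = 6, Seal = 12*4 = 48.
Iteration 4: components of {Cap,Seal} -> Bracket = 48*2 = 96.
Iteration 5: no further components; recursion stops.
total values: 1, 4, 3, 12, 6, 48, 6, 96; the maximum is 96.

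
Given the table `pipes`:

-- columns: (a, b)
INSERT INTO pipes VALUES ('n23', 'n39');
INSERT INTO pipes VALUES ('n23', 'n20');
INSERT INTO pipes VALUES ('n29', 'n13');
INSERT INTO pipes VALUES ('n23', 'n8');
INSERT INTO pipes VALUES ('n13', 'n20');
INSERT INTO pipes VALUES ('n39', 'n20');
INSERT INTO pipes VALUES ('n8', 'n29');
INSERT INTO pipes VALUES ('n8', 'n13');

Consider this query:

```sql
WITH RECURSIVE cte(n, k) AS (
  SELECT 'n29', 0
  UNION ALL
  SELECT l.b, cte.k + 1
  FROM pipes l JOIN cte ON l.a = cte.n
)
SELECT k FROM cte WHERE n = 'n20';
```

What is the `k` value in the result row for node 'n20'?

Base: (n29, k=0).
Iteration 1: edges from {n29} -> (n13, k=1).
Iteration 2: edges from {n13} -> (n20, k=2).
Iteration 3: no outgoing edges from {n20}; recursion stops.

2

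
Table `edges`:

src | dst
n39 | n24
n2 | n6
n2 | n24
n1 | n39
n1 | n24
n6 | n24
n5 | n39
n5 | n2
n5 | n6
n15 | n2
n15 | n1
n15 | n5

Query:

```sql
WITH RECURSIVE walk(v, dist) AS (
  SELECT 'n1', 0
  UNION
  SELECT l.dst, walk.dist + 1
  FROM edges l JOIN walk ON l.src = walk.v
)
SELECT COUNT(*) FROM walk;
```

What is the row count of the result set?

4

Base: (n1, dist=0).
Iteration 1: edges from {n1} -> (n24, dist=1), (n39, dist=1).
Iteration 2: edges from {n24,n39} -> (n24, dist=2).
Iteration 3: no outgoing edges from {n24}; recursion stops.
Total rows emitted: 4.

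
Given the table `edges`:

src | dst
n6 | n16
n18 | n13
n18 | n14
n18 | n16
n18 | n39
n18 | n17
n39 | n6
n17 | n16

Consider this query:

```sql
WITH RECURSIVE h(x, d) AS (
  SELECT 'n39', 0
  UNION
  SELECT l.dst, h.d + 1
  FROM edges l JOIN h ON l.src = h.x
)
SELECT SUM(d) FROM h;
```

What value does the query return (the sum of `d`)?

Base: (n39, d=0).
Iteration 1: edges from {n39} -> (n6, d=1).
Iteration 2: edges from {n6} -> (n16, d=2).
Iteration 3: no outgoing edges from {n16}; recursion stops.
SUM(d) = 0 + 1 + 2 = 3.

3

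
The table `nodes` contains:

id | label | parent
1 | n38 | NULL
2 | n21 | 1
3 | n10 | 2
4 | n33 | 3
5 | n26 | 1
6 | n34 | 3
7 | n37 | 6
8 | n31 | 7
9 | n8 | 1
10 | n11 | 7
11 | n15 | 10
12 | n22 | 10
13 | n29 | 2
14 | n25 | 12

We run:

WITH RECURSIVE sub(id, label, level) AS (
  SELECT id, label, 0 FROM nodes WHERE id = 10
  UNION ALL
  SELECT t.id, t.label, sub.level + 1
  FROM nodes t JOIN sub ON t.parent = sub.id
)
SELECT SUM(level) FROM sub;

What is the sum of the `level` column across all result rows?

Base: id=10 (n11) at level 0.
Iteration 1: rows with parent in {10} -> n15 (id 11, level 1), n22 (id 12, level 1).
Iteration 2: rows with parent in {11,12} -> n25 (id 14, level 2).
Iteration 3: no rows with parent in {14}; recursion stops.
SUM(level) = 0 + 1 + 1 + 2 = 4.

4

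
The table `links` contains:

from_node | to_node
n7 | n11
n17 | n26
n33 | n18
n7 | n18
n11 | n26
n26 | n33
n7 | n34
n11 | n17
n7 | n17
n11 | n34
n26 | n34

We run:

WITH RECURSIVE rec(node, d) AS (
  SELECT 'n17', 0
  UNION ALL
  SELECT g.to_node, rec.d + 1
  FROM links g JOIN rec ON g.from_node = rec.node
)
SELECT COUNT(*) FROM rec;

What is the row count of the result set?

Base: (n17, d=0).
Iteration 1: edges from {n17} -> (n26, d=1).
Iteration 2: edges from {n26} -> (n33, d=2), (n34, d=2).
Iteration 3: edges from {n33,n34} -> (n18, d=3).
Iteration 4: no outgoing edges from {n18}; recursion stops.
Total rows emitted: 5.

5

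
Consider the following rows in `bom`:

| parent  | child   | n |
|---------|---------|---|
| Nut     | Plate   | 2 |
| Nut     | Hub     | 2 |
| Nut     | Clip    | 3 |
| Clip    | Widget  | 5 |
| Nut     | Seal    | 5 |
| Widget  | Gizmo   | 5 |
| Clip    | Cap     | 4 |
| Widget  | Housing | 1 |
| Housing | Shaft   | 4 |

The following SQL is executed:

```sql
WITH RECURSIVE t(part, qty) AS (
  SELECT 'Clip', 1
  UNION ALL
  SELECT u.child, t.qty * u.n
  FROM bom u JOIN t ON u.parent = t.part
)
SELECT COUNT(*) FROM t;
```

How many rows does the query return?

6

Base: (Clip, qty=1).
Iteration 1: components of {Clip} -> Cap = 1*4 = 4, Widget = 1*5 = 5.
Iteration 2: components of {Cap,Widget} -> Gizmo = 5*5 = 25, Housing = 5*1 = 5.
Iteration 3: components of {Gizmo,Housing} -> Shaft = 5*4 = 20.
Iteration 4: no further components; recursion stops.
Total rows emitted: 6.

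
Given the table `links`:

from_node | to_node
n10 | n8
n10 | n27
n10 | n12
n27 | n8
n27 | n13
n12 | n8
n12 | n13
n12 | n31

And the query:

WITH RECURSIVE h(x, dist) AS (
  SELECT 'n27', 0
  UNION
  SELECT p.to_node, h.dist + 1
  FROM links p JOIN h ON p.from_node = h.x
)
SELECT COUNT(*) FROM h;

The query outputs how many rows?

3

Base: (n27, dist=0).
Iteration 1: edges from {n27} -> (n13, dist=1), (n8, dist=1).
Iteration 2: no outgoing edges from {n13,n8}; recursion stops.
Total rows emitted: 3.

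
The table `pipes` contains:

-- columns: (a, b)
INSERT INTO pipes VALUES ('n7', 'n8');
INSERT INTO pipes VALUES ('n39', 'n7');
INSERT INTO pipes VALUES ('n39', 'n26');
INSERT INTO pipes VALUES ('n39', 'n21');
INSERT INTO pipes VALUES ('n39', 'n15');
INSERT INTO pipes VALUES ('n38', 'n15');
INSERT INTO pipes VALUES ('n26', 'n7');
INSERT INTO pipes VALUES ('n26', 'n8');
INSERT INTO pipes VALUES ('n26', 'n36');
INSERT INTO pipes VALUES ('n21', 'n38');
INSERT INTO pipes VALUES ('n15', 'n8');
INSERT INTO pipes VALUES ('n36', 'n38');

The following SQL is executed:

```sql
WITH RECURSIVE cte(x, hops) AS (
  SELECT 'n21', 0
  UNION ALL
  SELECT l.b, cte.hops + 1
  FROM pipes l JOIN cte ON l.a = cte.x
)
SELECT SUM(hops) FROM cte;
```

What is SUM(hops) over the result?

Base: (n21, hops=0).
Iteration 1: edges from {n21} -> (n38, hops=1).
Iteration 2: edges from {n38} -> (n15, hops=2).
Iteration 3: edges from {n15} -> (n8, hops=3).
Iteration 4: no outgoing edges from {n8}; recursion stops.
SUM(hops) = 0 + 1 + 2 + 3 = 6.

6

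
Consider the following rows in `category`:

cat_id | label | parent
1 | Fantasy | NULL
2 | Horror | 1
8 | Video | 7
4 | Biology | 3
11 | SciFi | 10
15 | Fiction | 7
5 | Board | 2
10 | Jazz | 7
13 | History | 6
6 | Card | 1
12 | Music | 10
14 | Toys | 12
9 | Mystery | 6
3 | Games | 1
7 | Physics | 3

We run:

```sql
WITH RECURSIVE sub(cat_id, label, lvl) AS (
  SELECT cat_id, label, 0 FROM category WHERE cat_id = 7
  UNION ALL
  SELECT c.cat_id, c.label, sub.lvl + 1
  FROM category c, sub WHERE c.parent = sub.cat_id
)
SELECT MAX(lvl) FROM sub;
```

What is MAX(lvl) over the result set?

3

Base: cat_id=7 (Physics) at lvl 0.
Iteration 1: rows with parent in {7} -> Video (id 8, lvl 1), Jazz (id 10, lvl 1), Fiction (id 15, lvl 1).
Iteration 2: rows with parent in {8,10,15} -> SciFi (id 11, lvl 2), Music (id 12, lvl 2).
Iteration 3: rows with parent in {11,12} -> Toys (id 14, lvl 3).
Iteration 4: no rows with parent in {14}; recursion stops.
lvl values: 0, 1, 1, 1, 2, 2, 3; the maximum is 3.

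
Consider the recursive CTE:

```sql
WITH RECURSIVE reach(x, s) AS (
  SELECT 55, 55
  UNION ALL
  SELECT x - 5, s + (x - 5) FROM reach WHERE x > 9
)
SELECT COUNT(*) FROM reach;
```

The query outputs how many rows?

11

Base: x=55, s=55.
Iteration 1: 55 > 9 holds -> x = 55 - 5 = 50, s = 55 + 50 = 105.
Iteration 2: 50 > 9 holds -> x = 50 - 5 = 45, s = 105 + 45 = 150.
Iteration 3: 45 > 9 holds -> x = 45 - 5 = 40, s = 150 + 40 = 190.
Iteration 4: 40 > 9 holds -> x = 40 - 5 = 35, s = 190 + 35 = 225.
Iteration 5: 35 > 9 holds -> x = 35 - 5 = 30, s = 225 + 30 = 255.
Iteration 6: 30 > 9 holds -> x = 30 - 5 = 25, s = 255 + 25 = 280.
Iteration 7: 25 > 9 holds -> x = 25 - 5 = 20, s = 280 + 20 = 300.
Iteration 8: 20 > 9 holds -> x = 20 - 5 = 15, s = 300 + 15 = 315.
Iteration 9: 15 > 9 holds -> x = 15 - 5 = 10, s = 315 + 10 = 325.
Iteration 10: 10 > 9 holds -> x = 10 - 5 = 5, s = 325 + 5 = 330.
Iteration 11: 5 > 9 fails; recursion stops.
Total rows emitted: 11.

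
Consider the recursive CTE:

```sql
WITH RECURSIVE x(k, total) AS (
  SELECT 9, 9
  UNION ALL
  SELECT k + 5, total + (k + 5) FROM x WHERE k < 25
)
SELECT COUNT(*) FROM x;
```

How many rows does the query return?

Base: k=9, total=9.
Iteration 1: 9 < 25 holds -> k = 9 + 5 = 14, total = 9 + 14 = 23.
Iteration 2: 14 < 25 holds -> k = 14 + 5 = 19, total = 23 + 19 = 42.
Iteration 3: 19 < 25 holds -> k = 19 + 5 = 24, total = 42 + 24 = 66.
Iteration 4: 24 < 25 holds -> k = 24 + 5 = 29, total = 66 + 29 = 95.
Iteration 5: 29 < 25 fails; recursion stops.
Total rows emitted: 5.

5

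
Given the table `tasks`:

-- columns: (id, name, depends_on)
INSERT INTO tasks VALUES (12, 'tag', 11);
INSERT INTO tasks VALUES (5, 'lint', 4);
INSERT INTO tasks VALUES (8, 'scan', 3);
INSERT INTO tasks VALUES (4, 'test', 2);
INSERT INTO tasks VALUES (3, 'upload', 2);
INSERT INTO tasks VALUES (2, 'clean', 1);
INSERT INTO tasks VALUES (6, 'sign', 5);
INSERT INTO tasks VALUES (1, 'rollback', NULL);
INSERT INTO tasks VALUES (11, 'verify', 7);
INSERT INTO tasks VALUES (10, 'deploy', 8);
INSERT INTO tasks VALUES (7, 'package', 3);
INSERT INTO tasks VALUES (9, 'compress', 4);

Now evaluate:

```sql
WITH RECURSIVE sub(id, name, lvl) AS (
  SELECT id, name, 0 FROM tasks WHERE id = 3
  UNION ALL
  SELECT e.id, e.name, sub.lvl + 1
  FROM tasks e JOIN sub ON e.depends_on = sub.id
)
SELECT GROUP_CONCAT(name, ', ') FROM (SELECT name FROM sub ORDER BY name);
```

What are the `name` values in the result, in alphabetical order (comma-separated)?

Base: id=3 (upload) at lvl 0.
Iteration 1: rows with depends_on in {3} -> package (id 7, lvl 1), scan (id 8, lvl 1).
Iteration 2: rows with depends_on in {7,8} -> deploy (id 10, lvl 2), verify (id 11, lvl 2).
Iteration 3: rows with depends_on in {10,11} -> tag (id 12, lvl 3).
Iteration 4: no rows with depends_on in {12}; recursion stops.

deploy, package, scan, tag, upload, verify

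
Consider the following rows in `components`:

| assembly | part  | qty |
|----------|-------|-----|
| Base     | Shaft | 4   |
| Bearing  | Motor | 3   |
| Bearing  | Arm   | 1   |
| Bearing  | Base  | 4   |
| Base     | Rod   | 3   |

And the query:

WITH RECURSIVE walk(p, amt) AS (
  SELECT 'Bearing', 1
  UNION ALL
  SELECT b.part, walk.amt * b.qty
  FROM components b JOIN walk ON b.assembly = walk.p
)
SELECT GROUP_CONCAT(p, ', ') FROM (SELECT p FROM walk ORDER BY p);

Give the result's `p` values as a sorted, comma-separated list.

Arm, Base, Bearing, Motor, Rod, Shaft

Base: (Bearing, amt=1).
Iteration 1: components of {Bearing} -> Arm = 1*1 = 1, Base = 1*4 = 4, Motor = 1*3 = 3.
Iteration 2: components of {Arm,Base,Motor} -> Rod = 4*3 = 12, Shaft = 4*4 = 16.
Iteration 3: no further components; recursion stops.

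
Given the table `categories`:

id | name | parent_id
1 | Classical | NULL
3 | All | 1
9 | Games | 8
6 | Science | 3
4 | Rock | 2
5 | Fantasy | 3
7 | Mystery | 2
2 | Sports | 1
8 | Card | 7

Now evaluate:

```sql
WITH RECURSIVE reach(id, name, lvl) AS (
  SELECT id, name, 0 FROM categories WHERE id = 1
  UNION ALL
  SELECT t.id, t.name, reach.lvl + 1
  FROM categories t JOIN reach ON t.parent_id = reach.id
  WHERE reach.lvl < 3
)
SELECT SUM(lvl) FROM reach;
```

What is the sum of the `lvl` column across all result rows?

13

Base: id=1 (Classical) at lvl 0.
Iteration 1: rows with parent_id in {1} -> Sports (id 2, lvl 1), All (id 3, lvl 1).
Iteration 2: rows with parent_id in {2,3} -> Rock (id 4, lvl 2), Fantasy (id 5, lvl 2), Science (id 6, lvl 2), Mystery (id 7, lvl 2).
Iteration 3: rows with parent_id in {4,5,6,7} -> Card (id 8, lvl 3).
Iteration 4: lvl < 3 fails for all current rows; recursion stops.
SUM(lvl) = 0 + 1 + 1 + 2 + 2 + 2 + 2 + 3 = 13.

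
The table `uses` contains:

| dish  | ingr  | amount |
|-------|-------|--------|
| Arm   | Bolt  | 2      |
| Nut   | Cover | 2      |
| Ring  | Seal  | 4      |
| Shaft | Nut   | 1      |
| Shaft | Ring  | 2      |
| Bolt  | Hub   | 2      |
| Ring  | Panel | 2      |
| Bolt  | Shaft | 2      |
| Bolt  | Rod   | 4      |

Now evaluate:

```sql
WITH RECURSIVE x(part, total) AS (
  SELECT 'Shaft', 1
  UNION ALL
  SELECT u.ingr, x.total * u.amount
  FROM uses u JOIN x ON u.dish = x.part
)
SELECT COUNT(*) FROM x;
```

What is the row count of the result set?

Base: (Shaft, total=1).
Iteration 1: components of {Shaft} -> Nut = 1*1 = 1, Ring = 1*2 = 2.
Iteration 2: components of {Nut,Ring} -> Cover = 1*2 = 2, Panel = 2*2 = 4, Seal = 2*4 = 8.
Iteration 3: no further components; recursion stops.
Total rows emitted: 6.

6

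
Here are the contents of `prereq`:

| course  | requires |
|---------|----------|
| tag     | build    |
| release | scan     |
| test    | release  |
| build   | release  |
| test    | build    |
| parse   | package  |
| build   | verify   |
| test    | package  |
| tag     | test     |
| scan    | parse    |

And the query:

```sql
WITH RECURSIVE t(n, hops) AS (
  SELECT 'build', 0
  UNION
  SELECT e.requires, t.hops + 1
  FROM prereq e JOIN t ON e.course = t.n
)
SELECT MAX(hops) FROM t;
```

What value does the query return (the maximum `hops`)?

4

Base: (build, hops=0).
Iteration 1: edges from {build} -> (release, hops=1), (verify, hops=1).
Iteration 2: edges from {release,verify} -> (scan, hops=2).
Iteration 3: edges from {scan} -> (parse, hops=3).
Iteration 4: edges from {parse} -> (package, hops=4).
Iteration 5: no outgoing edges from {package}; recursion stops.
hops values: 0, 1, 1, 2, 3, 4; the maximum is 4.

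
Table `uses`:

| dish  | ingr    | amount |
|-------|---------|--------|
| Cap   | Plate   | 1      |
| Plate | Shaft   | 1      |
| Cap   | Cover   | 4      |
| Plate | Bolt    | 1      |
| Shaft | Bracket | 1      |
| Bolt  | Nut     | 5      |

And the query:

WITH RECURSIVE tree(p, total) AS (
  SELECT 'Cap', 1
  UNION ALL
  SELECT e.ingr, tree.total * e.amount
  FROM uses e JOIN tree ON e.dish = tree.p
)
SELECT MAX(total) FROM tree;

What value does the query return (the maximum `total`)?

Base: (Cap, total=1).
Iteration 1: components of {Cap} -> Cover = 1*4 = 4, Plate = 1*1 = 1.
Iteration 2: components of {Cover,Plate} -> Bolt = 1*1 = 1, Shaft = 1*1 = 1.
Iteration 3: components of {Bolt,Shaft} -> Bracket = 1*1 = 1, Nut = 1*5 = 5.
Iteration 4: no further components; recursion stops.
total values: 1, 1, 4, 1, 1, 1, 5; the maximum is 5.

5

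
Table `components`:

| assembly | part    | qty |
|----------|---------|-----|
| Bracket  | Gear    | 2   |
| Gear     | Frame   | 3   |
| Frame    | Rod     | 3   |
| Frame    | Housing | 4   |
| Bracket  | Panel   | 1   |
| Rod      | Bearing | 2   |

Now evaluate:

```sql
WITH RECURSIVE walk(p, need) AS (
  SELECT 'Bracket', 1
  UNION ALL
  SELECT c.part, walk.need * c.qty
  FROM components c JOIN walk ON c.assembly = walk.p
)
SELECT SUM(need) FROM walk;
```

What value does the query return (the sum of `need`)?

88

Base: (Bracket, need=1).
Iteration 1: components of {Bracket} -> Gear = 1*2 = 2, Panel = 1*1 = 1.
Iteration 2: components of {Gear,Panel} -> Frame = 2*3 = 6.
Iteration 3: components of {Frame} -> Housing = 6*4 = 24, Rod = 6*3 = 18.
Iteration 4: components of {Housing,Rod} -> Bearing = 18*2 = 36.
Iteration 5: no further components; recursion stops.
SUM(need) = 1 + 2 + 1 + 6 + 18 + 24 + 36 = 88.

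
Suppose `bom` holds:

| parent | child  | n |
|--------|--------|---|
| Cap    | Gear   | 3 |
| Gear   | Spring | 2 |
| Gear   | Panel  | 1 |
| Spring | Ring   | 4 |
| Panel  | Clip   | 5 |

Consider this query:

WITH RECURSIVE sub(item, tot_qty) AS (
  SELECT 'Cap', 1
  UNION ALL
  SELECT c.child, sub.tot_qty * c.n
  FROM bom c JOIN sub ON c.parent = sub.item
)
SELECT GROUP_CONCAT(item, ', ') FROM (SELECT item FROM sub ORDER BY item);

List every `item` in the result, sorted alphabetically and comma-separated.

Base: (Cap, tot_qty=1).
Iteration 1: components of {Cap} -> Gear = 1*3 = 3.
Iteration 2: components of {Gear} -> Panel = 3*1 = 3, Spring = 3*2 = 6.
Iteration 3: components of {Panel,Spring} -> Clip = 3*5 = 15, Ring = 6*4 = 24.
Iteration 4: no further components; recursion stops.

Cap, Clip, Gear, Panel, Ring, Spring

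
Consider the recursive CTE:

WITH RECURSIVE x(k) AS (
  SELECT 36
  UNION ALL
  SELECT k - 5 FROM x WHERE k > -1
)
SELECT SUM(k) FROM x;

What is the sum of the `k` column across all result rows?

144

Base: k=36.
Iteration 1: 36 > -1 holds -> k = 36 - 5 = 31.
Iteration 2: 31 > -1 holds -> k = 31 - 5 = 26.
Iteration 3: 26 > -1 holds -> k = 26 - 5 = 21.
Iteration 4: 21 > -1 holds -> k = 21 - 5 = 16.
Iteration 5: 16 > -1 holds -> k = 16 - 5 = 11.
Iteration 6: 11 > -1 holds -> k = 11 - 5 = 6.
Iteration 7: 6 > -1 holds -> k = 6 - 5 = 1.
Iteration 8: 1 > -1 holds -> k = 1 - 5 = -4.
Iteration 9: -4 > -1 fails; recursion stops.
SUM(k) = 36 + 31 + 26 + 21 + 16 + 11 + 6 + 1 + -4 = 144.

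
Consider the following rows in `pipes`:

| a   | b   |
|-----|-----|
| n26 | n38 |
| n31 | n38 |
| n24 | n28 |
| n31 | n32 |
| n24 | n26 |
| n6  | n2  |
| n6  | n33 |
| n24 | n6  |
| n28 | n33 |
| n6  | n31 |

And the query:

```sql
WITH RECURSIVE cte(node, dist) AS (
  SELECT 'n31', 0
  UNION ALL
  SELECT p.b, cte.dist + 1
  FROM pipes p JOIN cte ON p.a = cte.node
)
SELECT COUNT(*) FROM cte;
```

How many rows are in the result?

3

Base: (n31, dist=0).
Iteration 1: edges from {n31} -> (n32, dist=1), (n38, dist=1).
Iteration 2: no outgoing edges from {n32,n38}; recursion stops.
Total rows emitted: 3.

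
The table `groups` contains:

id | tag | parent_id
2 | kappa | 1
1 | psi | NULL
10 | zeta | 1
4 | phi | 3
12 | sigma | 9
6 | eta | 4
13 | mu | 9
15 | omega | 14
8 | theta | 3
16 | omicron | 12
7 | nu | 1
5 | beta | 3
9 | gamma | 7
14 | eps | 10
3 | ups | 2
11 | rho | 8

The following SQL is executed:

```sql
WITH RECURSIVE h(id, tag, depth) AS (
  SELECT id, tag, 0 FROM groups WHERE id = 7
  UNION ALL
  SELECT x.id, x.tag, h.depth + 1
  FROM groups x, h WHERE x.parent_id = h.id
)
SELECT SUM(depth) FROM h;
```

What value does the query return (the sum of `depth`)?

8

Base: id=7 (nu) at depth 0.
Iteration 1: rows with parent_id in {7} -> gamma (id 9, depth 1).
Iteration 2: rows with parent_id in {9} -> sigma (id 12, depth 2), mu (id 13, depth 2).
Iteration 3: rows with parent_id in {12,13} -> omicron (id 16, depth 3).
Iteration 4: no rows with parent_id in {16}; recursion stops.
SUM(depth) = 0 + 1 + 2 + 2 + 3 = 8.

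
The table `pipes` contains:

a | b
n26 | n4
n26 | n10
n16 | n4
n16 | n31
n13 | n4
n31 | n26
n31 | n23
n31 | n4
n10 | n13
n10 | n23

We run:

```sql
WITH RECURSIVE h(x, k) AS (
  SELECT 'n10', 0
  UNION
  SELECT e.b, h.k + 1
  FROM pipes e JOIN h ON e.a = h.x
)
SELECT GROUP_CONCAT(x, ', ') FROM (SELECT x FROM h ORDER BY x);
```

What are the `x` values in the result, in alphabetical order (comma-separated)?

n10, n13, n23, n4

Base: (n10, k=0).
Iteration 1: edges from {n10} -> (n13, k=1), (n23, k=1).
Iteration 2: edges from {n13,n23} -> (n4, k=2).
Iteration 3: no outgoing edges from {n4}; recursion stops.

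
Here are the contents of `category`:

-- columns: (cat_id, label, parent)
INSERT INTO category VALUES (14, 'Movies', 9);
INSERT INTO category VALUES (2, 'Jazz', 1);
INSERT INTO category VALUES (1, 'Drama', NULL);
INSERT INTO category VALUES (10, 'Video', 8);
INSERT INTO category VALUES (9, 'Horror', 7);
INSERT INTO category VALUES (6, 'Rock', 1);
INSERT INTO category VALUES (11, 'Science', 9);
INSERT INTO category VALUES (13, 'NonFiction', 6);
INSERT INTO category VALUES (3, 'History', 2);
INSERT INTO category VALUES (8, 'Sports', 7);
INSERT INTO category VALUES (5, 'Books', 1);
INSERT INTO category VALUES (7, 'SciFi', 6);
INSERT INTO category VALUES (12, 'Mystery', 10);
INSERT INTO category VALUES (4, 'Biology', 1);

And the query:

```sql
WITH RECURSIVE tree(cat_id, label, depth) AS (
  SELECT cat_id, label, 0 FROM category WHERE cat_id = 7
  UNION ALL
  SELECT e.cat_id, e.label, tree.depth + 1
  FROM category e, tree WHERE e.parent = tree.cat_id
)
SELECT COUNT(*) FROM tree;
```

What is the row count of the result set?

Base: cat_id=7 (SciFi) at depth 0.
Iteration 1: rows with parent in {7} -> Sports (id 8, depth 1), Horror (id 9, depth 1).
Iteration 2: rows with parent in {8,9} -> Video (id 10, depth 2), Science (id 11, depth 2), Movies (id 14, depth 2).
Iteration 3: rows with parent in {10,11,14} -> Mystery (id 12, depth 3).
Iteration 4: no rows with parent in {12}; recursion stops.
Total rows emitted: 7.

7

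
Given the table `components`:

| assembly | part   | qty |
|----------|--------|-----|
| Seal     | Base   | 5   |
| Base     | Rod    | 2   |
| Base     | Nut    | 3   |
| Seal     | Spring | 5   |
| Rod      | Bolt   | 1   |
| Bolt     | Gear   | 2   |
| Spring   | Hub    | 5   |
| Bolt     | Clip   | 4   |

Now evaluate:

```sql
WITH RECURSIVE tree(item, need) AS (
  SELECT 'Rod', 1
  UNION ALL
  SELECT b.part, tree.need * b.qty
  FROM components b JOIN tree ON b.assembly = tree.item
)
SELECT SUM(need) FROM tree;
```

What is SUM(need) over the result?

8

Base: (Rod, need=1).
Iteration 1: components of {Rod} -> Bolt = 1*1 = 1.
Iteration 2: components of {Bolt} -> Clip = 1*4 = 4, Gear = 1*2 = 2.
Iteration 3: no further components; recursion stops.
SUM(need) = 1 + 1 + 2 + 4 = 8.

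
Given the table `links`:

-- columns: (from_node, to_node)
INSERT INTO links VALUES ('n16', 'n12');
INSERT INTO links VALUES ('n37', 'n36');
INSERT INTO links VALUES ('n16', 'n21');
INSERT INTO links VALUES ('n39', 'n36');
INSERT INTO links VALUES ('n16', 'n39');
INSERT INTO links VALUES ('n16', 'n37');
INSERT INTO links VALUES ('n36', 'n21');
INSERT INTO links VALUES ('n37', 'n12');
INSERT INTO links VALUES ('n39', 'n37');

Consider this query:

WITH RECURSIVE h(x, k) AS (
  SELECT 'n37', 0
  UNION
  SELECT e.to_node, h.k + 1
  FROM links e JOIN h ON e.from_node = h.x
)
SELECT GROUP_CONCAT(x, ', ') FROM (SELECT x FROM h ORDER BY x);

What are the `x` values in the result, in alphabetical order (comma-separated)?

Base: (n37, k=0).
Iteration 1: edges from {n37} -> (n12, k=1), (n36, k=1).
Iteration 2: edges from {n12,n36} -> (n21, k=2).
Iteration 3: no outgoing edges from {n21}; recursion stops.

n12, n21, n36, n37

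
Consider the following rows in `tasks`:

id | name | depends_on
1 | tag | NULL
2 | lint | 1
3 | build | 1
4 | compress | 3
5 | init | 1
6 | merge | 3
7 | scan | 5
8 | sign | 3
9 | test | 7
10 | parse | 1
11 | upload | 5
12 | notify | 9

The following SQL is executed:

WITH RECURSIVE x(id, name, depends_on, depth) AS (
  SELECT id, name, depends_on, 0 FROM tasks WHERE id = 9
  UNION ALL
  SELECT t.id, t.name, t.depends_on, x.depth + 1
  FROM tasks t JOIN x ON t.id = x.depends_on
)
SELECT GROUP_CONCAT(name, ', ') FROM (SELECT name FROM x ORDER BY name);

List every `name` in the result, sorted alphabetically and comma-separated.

init, scan, tag, test

Base: id=9 (test), depends_on=7, depth 0.
Iteration 1: join on id=7 -> scan (id 7, depends_on=5, depth 1).
Iteration 2: join on id=5 -> init (id 5, depends_on=1, depth 2).
Iteration 3: join on id=1 -> tag (id 1, depends_on=NULL, depth 3).
Iteration 4: depends_on is NULL; no match; recursion stops.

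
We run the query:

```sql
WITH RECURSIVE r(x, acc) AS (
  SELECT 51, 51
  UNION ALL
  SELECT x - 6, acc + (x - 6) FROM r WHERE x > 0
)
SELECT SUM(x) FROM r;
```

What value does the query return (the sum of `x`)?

Base: x=51, acc=51.
Iteration 1: 51 > 0 holds -> x = 51 - 6 = 45, acc = 51 + 45 = 96.
Iteration 2: 45 > 0 holds -> x = 45 - 6 = 39, acc = 96 + 39 = 135.
Iteration 3: 39 > 0 holds -> x = 39 - 6 = 33, acc = 135 + 33 = 168.
Iteration 4: 33 > 0 holds -> x = 33 - 6 = 27, acc = 168 + 27 = 195.
Iteration 5: 27 > 0 holds -> x = 27 - 6 = 21, acc = 195 + 21 = 216.
Iteration 6: 21 > 0 holds -> x = 21 - 6 = 15, acc = 216 + 15 = 231.
Iteration 7: 15 > 0 holds -> x = 15 - 6 = 9, acc = 231 + 9 = 240.
Iteration 8: 9 > 0 holds -> x = 9 - 6 = 3, acc = 240 + 3 = 243.
Iteration 9: 3 > 0 holds -> x = 3 - 6 = -3, acc = 243 + -3 = 240.
Iteration 10: -3 > 0 fails; recursion stops.
SUM(x) = 51 + 45 + 39 + 33 + 27 + 21 + 15 + 9 + 3 + -3 = 240.

240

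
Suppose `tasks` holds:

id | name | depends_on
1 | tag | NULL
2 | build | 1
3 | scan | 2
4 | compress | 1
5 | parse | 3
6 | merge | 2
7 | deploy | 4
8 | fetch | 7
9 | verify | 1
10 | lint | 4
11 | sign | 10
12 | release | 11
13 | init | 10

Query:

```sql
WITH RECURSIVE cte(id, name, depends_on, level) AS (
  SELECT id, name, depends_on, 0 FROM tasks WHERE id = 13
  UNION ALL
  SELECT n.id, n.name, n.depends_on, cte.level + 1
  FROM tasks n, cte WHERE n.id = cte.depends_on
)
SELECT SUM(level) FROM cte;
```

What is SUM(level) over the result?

6

Base: id=13 (init), depends_on=10, level 0.
Iteration 1: join on id=10 -> lint (id 10, depends_on=4, level 1).
Iteration 2: join on id=4 -> compress (id 4, depends_on=1, level 2).
Iteration 3: join on id=1 -> tag (id 1, depends_on=NULL, level 3).
Iteration 4: depends_on is NULL; no match; recursion stops.
SUM(level) = 0 + 1 + 2 + 3 = 6.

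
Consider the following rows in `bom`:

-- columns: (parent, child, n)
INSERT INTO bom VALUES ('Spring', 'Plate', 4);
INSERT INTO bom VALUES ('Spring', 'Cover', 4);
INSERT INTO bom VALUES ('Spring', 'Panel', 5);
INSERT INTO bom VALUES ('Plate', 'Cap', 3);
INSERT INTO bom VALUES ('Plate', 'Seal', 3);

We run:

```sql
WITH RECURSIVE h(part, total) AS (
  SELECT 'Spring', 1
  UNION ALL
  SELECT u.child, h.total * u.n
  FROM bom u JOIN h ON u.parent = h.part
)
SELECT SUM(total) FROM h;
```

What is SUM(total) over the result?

38

Base: (Spring, total=1).
Iteration 1: components of {Spring} -> Cover = 1*4 = 4, Panel = 1*5 = 5, Plate = 1*4 = 4.
Iteration 2: components of {Cover,Panel,Plate} -> Cap = 4*3 = 12, Seal = 4*3 = 12.
Iteration 3: no further components; recursion stops.
SUM(total) = 1 + 4 + 5 + 4 + 12 + 12 = 38.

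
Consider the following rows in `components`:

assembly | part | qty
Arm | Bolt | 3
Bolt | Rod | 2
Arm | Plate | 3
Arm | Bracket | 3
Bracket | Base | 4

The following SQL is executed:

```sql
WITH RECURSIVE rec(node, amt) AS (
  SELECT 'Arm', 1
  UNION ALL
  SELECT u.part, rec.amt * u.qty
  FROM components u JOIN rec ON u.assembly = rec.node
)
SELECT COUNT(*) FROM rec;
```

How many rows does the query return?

Base: (Arm, amt=1).
Iteration 1: components of {Arm} -> Bolt = 1*3 = 3, Bracket = 1*3 = 3, Plate = 1*3 = 3.
Iteration 2: components of {Bolt,Bracket,Plate} -> Base = 3*4 = 12, Rod = 3*2 = 6.
Iteration 3: no further components; recursion stops.
Total rows emitted: 6.

6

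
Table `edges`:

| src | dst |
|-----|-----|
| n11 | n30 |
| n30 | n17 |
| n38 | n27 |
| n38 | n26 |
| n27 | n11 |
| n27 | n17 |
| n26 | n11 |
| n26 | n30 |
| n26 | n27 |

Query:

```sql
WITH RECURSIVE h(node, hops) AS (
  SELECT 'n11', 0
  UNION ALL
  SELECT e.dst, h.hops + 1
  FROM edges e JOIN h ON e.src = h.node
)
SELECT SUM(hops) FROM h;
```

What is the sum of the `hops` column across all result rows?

Base: (n11, hops=0).
Iteration 1: edges from {n11} -> (n30, hops=1).
Iteration 2: edges from {n30} -> (n17, hops=2).
Iteration 3: no outgoing edges from {n17}; recursion stops.
SUM(hops) = 0 + 1 + 2 = 3.

3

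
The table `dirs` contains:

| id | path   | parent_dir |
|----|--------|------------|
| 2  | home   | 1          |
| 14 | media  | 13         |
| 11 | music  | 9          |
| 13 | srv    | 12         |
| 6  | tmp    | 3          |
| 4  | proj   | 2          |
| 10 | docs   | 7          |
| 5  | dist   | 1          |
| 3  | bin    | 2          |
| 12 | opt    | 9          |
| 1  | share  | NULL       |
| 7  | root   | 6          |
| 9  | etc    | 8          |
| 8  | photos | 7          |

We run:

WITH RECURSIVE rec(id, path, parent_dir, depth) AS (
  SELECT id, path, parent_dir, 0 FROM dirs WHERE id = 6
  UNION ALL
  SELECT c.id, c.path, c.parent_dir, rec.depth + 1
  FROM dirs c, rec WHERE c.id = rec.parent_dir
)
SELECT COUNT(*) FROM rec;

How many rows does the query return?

Base: id=6 (tmp), parent_dir=3, depth 0.
Iteration 1: join on id=3 -> bin (id 3, parent_dir=2, depth 1).
Iteration 2: join on id=2 -> home (id 2, parent_dir=1, depth 2).
Iteration 3: join on id=1 -> share (id 1, parent_dir=NULL, depth 3).
Iteration 4: parent_dir is NULL; no match; recursion stops.
Total rows emitted: 4.

4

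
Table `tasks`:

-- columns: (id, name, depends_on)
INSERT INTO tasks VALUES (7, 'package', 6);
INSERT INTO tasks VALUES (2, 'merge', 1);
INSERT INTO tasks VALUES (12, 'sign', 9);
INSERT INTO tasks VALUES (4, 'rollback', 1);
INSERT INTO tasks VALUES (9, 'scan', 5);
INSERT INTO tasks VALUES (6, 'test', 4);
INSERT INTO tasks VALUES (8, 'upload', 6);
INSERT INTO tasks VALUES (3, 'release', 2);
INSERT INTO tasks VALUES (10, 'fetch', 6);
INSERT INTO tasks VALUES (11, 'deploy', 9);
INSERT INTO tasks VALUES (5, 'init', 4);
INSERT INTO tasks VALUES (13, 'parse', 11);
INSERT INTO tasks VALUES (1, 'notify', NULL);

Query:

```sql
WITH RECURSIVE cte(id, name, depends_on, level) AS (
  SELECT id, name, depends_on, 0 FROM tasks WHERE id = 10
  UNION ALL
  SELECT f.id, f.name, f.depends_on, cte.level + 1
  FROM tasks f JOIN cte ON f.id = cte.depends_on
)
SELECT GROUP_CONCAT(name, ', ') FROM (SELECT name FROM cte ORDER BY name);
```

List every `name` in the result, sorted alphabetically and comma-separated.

fetch, notify, rollback, test

Base: id=10 (fetch), depends_on=6, level 0.
Iteration 1: join on id=6 -> test (id 6, depends_on=4, level 1).
Iteration 2: join on id=4 -> rollback (id 4, depends_on=1, level 2).
Iteration 3: join on id=1 -> notify (id 1, depends_on=NULL, level 3).
Iteration 4: depends_on is NULL; no match; recursion stops.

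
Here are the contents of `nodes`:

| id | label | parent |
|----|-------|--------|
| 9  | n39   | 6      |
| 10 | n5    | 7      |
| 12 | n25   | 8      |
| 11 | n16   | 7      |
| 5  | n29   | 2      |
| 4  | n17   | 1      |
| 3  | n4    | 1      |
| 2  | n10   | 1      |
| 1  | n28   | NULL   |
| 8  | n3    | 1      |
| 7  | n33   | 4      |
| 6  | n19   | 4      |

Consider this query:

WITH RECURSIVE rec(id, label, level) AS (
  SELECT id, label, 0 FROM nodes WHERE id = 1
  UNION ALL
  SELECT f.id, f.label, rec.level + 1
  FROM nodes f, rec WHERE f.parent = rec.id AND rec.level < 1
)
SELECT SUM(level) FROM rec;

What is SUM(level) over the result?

4

Base: id=1 (n28) at level 0.
Iteration 1: rows with parent in {1} -> n10 (id 2, level 1), n4 (id 3, level 1), n17 (id 4, level 1), n3 (id 8, level 1).
Iteration 2: level < 1 fails for all current rows; recursion stops.
SUM(level) = 0 + 1 + 1 + 1 + 1 = 4.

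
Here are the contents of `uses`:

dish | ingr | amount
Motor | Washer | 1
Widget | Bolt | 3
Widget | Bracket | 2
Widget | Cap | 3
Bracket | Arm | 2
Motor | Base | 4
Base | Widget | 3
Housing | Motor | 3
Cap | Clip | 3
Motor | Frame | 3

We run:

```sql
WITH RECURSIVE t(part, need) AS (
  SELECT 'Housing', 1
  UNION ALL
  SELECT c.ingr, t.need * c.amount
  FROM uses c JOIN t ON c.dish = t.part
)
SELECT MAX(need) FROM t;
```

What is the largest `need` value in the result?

324

Base: (Housing, need=1).
Iteration 1: components of {Housing} -> Motor = 1*3 = 3.
Iteration 2: components of {Motor} -> Base = 3*4 = 12, Frame = 3*3 = 9, Washer = 3*1 = 3.
Iteration 3: components of {Base,Frame,Washer} -> Widget = 12*3 = 36.
Iteration 4: components of {Widget} -> Bolt = 36*3 = 108, Bracket = 36*2 = 72, Cap = 36*3 = 108.
Iteration 5: components of {Bolt,Bracket,Cap} -> Arm = 72*2 = 144, Clip = 108*3 = 324.
Iteration 6: no further components; recursion stops.
need values: 1, 3, 9, 12, 3, 36, 72, 108, 108, 144, 324; the maximum is 324.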